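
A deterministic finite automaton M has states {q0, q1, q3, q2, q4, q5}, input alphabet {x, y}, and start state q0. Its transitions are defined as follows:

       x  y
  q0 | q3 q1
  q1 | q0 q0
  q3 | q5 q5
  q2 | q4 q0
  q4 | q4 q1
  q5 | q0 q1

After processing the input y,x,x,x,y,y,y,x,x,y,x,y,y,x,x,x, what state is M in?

q0

q0 → q1 → q0 → q3 → q5 → q1 → q0 → q1 → q0 → q3 → q5 → q0 → q1 → q0 → q3 → q5 → q0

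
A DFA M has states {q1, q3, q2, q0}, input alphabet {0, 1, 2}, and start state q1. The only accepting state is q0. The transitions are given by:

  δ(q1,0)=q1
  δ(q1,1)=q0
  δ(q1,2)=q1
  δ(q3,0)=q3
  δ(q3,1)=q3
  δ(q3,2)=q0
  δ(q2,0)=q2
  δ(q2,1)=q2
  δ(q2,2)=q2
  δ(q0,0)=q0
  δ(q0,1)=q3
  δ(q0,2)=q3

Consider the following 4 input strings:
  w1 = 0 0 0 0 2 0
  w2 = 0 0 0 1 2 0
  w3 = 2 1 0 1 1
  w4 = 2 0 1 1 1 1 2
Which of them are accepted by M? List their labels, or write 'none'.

w1: q1 → q1 → q1 → q1 → q1 → q1 → q1  → end q1, rejected
w2: q1 → q1 → q1 → q1 → q0 → q3 → q3  → end q3, rejected
w3: q1 → q1 → q0 → q0 → q3 → q3  → end q3, rejected
w4: q1 → q1 → q1 → q0 → q3 → q3 → q3 → q0  → end q0, accepted

w4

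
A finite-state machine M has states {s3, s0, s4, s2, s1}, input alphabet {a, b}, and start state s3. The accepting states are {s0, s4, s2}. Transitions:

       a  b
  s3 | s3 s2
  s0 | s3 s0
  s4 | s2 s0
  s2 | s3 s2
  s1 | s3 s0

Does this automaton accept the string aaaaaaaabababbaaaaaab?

Yes

s3 → s3 → s3 → s3 → s3 → s3 → s3 → s3 → s3 → s2 → s3 → s2 → s3 → s2 → s2 → s3 → s3 → s3 → s3 → s3 → s3 → s2
End state s2 is accepting.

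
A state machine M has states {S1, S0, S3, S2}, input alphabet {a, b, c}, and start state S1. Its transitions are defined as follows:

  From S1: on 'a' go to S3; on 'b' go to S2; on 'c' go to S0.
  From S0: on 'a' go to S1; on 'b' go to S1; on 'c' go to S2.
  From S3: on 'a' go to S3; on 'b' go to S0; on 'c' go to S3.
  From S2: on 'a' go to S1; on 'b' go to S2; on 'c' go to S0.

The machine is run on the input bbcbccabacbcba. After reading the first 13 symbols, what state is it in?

Trace: S1 -b-> S2 -b-> S2 -c-> S0 -b-> S1 -c-> S0 -c-> S2 -a-> S1 -b-> S2 -a-> S1 -c-> S0 -b-> S1 -c-> S0 -b-> S1
After 13 symbols: S1.

S1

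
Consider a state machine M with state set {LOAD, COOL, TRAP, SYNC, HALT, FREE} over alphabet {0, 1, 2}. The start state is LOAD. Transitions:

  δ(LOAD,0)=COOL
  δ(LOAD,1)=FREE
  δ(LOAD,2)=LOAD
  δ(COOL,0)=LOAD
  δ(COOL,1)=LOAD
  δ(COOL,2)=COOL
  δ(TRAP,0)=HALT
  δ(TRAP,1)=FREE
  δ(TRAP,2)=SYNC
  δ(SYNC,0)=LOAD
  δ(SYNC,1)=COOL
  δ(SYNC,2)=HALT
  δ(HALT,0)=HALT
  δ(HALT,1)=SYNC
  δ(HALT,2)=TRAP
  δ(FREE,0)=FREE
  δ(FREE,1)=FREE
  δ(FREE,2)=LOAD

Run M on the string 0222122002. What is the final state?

LOAD

LOAD → COOL → COOL → COOL → COOL → LOAD → LOAD → LOAD → COOL → LOAD → LOAD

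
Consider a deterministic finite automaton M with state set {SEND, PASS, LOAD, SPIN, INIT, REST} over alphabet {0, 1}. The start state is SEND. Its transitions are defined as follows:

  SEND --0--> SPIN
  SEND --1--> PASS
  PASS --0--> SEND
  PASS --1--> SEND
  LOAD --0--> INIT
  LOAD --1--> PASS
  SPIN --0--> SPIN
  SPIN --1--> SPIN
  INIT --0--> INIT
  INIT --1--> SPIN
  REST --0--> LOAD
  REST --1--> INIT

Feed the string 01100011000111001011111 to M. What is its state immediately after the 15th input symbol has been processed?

SPIN

SEND → SPIN → SPIN → SPIN → SPIN → SPIN → SPIN → SPIN → SPIN → SPIN → SPIN → SPIN → SPIN → SPIN → SPIN → SPIN
After 15 symbols: SPIN.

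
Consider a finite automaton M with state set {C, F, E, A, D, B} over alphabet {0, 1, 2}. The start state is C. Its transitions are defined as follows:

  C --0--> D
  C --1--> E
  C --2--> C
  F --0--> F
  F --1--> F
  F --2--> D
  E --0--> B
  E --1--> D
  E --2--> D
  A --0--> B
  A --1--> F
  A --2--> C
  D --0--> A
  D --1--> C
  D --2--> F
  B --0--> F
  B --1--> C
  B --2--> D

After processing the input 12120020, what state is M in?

D

start at C
read '1': C → E
read '2': E → D
read '1': D → C
read '2': C → C
read '0': C → D
read '0': D → A
read '2': A → C
read '0': C → D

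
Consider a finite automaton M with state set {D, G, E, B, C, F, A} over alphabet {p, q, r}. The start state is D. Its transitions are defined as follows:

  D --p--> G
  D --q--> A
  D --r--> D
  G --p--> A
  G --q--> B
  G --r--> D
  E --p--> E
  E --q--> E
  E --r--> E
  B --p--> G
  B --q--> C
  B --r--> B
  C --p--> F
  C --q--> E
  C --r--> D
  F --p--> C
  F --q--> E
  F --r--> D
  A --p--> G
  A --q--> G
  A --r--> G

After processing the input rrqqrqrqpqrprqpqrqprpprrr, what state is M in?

D

D → D → D → A → G → D → A → G → B → G → B → B → G → D → A → G → B → B → C → F → D → G → A → G → D → D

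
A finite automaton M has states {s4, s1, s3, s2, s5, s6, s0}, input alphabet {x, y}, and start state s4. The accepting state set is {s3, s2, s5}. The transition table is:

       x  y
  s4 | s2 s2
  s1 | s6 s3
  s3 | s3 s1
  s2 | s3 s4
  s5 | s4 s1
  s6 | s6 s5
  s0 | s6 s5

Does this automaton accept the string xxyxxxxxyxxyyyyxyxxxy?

s4 → s2 → s3 → s1 → s6 → s6 → s6 → s6 → s6 → s5 → s4 → s2 → s4 → s2 → s4 → s2 → s3 → s1 → s6 → s6 → s6 → s5
End state s5 is accepting.

Yes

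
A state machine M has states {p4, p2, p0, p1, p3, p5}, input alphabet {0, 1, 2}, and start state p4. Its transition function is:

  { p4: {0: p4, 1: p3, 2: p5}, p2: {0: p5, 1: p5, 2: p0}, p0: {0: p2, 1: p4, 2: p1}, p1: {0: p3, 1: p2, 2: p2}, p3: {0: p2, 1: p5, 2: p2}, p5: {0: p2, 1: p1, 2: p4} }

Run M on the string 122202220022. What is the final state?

p1

p4 → p3 → p2 → p0 → p1 → p3 → p2 → p0 → p1 → p3 → p2 → p0 → p1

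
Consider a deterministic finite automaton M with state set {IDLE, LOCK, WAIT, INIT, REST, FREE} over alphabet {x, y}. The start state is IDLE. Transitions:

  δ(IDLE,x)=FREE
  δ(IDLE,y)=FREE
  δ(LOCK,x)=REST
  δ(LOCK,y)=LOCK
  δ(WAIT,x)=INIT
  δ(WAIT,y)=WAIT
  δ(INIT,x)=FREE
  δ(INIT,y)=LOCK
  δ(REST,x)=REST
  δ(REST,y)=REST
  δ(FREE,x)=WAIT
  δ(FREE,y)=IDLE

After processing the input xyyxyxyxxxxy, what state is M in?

start at IDLE
read 'x': IDLE → FREE
read 'y': FREE → IDLE
read 'y': IDLE → FREE
read 'x': FREE → WAIT
read 'y': WAIT → WAIT
read 'x': WAIT → INIT
read 'y': INIT → LOCK
read 'x': LOCK → REST
read 'x': REST → REST
read 'x': REST → REST
read 'x': REST → REST
read 'y': REST → REST

REST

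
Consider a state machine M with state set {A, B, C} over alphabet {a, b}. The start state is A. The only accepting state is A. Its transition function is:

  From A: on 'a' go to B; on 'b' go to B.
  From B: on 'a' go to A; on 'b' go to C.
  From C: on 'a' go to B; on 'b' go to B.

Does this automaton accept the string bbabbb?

Trace: A -b-> B -b-> C -a-> B -b-> C -b-> B -b-> C
End state C is not accepting.

No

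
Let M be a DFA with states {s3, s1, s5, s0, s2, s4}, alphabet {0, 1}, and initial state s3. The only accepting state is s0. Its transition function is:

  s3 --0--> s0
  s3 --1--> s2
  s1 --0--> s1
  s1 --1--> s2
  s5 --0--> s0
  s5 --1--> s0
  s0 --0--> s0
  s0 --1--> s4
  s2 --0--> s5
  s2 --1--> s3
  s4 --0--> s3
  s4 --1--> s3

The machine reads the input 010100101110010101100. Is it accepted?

Yes

start at s3
read '0': s3 → s0
read '1': s0 → s4
read '0': s4 → s3
read '1': s3 → s2
read '0': s2 → s5
read '0': s5 → s0
read '1': s0 → s4
read '0': s4 → s3
read '1': s3 → s2
read '1': s2 → s3
read '1': s3 → s2
read '0': s2 → s5
read '0': s5 → s0
read '1': s0 → s4
read '0': s4 → s3
read '1': s3 → s2
read '0': s2 → s5
read '1': s5 → s0
read '1': s0 → s4
read '0': s4 → s3
read '0': s3 → s0
End state s0 is accepting.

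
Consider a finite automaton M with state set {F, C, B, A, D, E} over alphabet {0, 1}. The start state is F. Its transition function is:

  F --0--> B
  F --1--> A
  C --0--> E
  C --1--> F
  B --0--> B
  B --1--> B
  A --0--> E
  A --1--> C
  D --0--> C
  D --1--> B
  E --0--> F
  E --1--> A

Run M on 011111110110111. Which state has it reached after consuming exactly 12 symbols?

Trace: F -0-> B -1-> B -1-> B -1-> B -1-> B -1-> B -1-> B -1-> B -0-> B -1-> B -1-> B -0-> B
After 12 symbols: B.

B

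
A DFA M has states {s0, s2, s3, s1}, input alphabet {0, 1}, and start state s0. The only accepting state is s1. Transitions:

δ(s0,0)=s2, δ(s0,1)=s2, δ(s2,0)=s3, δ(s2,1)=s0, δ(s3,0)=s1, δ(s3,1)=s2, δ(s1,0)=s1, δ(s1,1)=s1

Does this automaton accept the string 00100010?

Yes

Trace: s0 -0-> s2 -0-> s3 -1-> s2 -0-> s3 -0-> s1 -0-> s1 -1-> s1 -0-> s1
End state s1 is accepting.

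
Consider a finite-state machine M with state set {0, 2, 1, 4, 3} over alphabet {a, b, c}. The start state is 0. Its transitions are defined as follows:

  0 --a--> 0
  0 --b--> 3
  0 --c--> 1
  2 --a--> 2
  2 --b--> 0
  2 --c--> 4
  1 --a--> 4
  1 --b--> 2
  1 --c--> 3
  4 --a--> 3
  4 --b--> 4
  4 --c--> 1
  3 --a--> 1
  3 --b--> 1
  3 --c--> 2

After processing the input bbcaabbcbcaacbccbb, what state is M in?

3

Trace: 0 -b-> 3 -b-> 1 -c-> 3 -a-> 1 -a-> 4 -b-> 4 -b-> 4 -c-> 1 -b-> 2 -c-> 4 -a-> 3 -a-> 1 -c-> 3 -b-> 1 -c-> 3 -c-> 2 -b-> 0 -b-> 3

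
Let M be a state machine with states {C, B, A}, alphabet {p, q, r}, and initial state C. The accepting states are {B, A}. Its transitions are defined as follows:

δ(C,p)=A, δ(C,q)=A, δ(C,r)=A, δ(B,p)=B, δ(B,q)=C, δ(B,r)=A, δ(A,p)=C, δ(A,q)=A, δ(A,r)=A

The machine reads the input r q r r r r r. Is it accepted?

Yes

C → A → A → A → A → A → A → A
End state A is accepting.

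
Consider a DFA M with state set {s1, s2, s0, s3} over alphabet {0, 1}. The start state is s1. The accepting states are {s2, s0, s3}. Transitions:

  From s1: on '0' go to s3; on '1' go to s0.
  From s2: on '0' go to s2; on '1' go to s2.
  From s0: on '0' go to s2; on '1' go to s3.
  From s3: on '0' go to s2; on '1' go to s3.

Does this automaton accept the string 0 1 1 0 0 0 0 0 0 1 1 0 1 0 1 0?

Yes

s1 → s3 → s3 → s3 → s2 → s2 → s2 → s2 → s2 → s2 → s2 → s2 → s2 → s2 → s2 → s2 → s2
End state s2 is accepting.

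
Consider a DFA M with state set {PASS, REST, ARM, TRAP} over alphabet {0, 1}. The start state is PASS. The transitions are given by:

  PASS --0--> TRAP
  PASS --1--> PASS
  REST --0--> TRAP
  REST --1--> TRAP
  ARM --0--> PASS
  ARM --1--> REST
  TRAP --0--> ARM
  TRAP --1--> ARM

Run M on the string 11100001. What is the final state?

ARM

start at PASS
read '1': PASS → PASS
read '1': PASS → PASS
read '1': PASS → PASS
read '0': PASS → TRAP
read '0': TRAP → ARM
read '0': ARM → PASS
read '0': PASS → TRAP
read '1': TRAP → ARM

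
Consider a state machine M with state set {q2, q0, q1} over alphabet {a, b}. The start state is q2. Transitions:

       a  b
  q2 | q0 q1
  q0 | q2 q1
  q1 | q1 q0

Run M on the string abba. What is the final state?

q2

start at q2
read 'a': q2 → q0
read 'b': q0 → q1
read 'b': q1 → q0
read 'a': q0 → q2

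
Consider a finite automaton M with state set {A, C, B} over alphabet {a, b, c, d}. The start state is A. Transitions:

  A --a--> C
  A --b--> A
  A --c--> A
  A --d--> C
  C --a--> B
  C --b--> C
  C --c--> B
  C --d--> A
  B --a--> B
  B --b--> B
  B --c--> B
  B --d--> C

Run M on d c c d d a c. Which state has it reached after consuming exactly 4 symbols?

A → C → B → B → C
After 4 symbols: C.

C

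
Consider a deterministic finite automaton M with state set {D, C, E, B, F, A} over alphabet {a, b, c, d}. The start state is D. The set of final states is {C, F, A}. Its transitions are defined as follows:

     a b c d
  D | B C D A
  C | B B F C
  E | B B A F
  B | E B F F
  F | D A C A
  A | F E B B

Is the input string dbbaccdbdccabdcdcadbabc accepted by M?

Yes

D → A → E → B → E → A → B → F → A → B → F → C → B → B → F → C → C → F → D → A → E → B → B → F
End state F is accepting.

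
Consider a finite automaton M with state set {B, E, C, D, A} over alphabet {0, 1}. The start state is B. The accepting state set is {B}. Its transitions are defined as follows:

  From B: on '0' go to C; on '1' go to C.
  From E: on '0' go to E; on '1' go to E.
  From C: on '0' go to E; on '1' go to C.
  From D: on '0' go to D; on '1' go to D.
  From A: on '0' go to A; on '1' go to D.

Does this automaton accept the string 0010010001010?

Trace: B -0-> C -0-> E -1-> E -0-> E -0-> E -1-> E -0-> E -0-> E -0-> E -1-> E -0-> E -1-> E -0-> E
End state E is not accepting.

No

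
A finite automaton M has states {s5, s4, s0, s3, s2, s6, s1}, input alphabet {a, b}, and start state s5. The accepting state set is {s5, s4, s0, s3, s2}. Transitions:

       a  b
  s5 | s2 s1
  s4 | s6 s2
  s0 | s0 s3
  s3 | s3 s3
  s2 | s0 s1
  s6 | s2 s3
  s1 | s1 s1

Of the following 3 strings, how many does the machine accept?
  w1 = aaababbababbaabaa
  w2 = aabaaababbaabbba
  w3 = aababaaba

3

w1:
  start at s5
  read 'a': s5 → s2
  read 'a': s2 → s0
  read 'a': s0 → s0
  read 'b': s0 → s3
  read 'a': s3 → s3
  read 'b': s3 → s3
  read 'b': s3 → s3
  read 'a': s3 → s3
  read 'b': s3 → s3
  read 'a': s3 → s3
  read 'b': s3 → s3
  read 'b': s3 → s3
  read 'a': s3 → s3
  read 'a': s3 → s3
  read 'b': s3 → s3
  read 'a': s3 → s3
  read 'a': s3 → s3
  end s3, accepted
w2:
  start at s5
  read 'a': s5 → s2
  read 'a': s2 → s0
  read 'b': s0 → s3
  read 'a': s3 → s3
  read 'a': s3 → s3
  read 'a': s3 → s3
  read 'b': s3 → s3
  read 'a': s3 → s3
  read 'b': s3 → s3
  read 'b': s3 → s3
  read 'a': s3 → s3
  read 'a': s3 → s3
  read 'b': s3 → s3
  read 'b': s3 → s3
  read 'b': s3 → s3
  read 'a': s3 → s3
  end s3, accepted
w3:
  start at s5
  read 'a': s5 → s2
  read 'a': s2 → s0
  read 'b': s0 → s3
  read 'a': s3 → s3
  read 'b': s3 → s3
  read 'a': s3 → s3
  read 'a': s3 → s3
  read 'b': s3 → s3
  read 'a': s3 → s3
  end s3, accepted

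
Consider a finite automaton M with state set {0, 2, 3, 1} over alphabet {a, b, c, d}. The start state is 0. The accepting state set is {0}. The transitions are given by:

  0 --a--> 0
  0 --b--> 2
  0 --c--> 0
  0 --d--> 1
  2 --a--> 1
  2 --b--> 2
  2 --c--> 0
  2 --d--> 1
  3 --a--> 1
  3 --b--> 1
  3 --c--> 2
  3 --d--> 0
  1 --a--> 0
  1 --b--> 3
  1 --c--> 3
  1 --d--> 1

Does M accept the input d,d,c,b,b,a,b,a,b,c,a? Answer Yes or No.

Trace: 0 -d-> 1 -d-> 1 -c-> 3 -b-> 1 -b-> 3 -a-> 1 -b-> 3 -a-> 1 -b-> 3 -c-> 2 -a-> 1
End state 1 is not accepting.

No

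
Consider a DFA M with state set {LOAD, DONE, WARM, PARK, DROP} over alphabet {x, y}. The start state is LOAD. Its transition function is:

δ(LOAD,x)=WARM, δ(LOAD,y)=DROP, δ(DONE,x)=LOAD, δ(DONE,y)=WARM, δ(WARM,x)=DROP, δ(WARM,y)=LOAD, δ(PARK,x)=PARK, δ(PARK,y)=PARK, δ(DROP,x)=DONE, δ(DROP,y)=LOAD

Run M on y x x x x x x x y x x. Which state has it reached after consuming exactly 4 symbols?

Trace: LOAD -y-> DROP -x-> DONE -x-> LOAD -x-> WARM
After 4 symbols: WARM.

WARM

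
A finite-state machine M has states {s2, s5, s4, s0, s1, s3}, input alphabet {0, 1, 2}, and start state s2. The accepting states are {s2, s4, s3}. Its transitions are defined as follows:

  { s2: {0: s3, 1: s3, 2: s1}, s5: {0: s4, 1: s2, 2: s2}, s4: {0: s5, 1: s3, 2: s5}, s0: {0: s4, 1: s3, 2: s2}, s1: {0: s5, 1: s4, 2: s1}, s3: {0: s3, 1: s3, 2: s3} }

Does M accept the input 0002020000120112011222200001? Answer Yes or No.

s2 → s3 → s3 → s3 → s3 → s3 → s3 → s3 → s3 → s3 → s3 → s3 → s3 → s3 → s3 → s3 → s3 → s3 → s3 → s3 → s3 → s3 → s3 → s3 → s3 → s3 → s3 → s3 → s3
End state s3 is accepting.

Yes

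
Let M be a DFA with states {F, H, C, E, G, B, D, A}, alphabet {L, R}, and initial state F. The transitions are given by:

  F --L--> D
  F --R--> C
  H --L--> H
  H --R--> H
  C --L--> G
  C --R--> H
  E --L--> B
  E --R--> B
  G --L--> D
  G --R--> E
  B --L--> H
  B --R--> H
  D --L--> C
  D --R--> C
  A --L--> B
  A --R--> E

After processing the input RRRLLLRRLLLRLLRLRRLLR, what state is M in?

F → C → H → H → H → H → H → H → H → H → H → H → H → H → H → H → H → H → H → H → H → H

H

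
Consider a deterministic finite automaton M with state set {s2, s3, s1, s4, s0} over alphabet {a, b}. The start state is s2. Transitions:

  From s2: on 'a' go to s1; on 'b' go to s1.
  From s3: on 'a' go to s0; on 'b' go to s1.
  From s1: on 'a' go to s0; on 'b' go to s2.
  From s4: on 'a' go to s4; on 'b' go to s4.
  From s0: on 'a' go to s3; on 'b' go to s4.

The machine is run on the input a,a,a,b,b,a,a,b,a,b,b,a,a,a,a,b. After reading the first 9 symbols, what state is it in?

s4

start at s2
read 'a': s2 → s1
read 'a': s1 → s0
read 'a': s0 → s3
read 'b': s3 → s1
read 'b': s1 → s2
read 'a': s2 → s1
read 'a': s1 → s0
read 'b': s0 → s4
read 'a': s4 → s4
After 9 symbols: s4.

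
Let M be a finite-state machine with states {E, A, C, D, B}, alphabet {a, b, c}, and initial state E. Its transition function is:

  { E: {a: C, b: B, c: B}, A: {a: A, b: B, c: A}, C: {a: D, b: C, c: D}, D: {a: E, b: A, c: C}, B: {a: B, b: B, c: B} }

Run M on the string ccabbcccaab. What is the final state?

B

E → B → B → B → B → B → B → B → B → B → B → B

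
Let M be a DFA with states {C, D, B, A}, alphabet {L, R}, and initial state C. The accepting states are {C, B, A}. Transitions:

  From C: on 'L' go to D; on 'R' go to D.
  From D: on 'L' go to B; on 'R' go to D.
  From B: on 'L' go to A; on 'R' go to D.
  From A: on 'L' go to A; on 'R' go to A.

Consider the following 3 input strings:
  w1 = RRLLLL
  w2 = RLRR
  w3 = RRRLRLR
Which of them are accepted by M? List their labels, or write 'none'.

w1:
  start at C
  read 'R': C → D
  read 'R': D → D
  read 'L': D → B
  read 'L': B → A
  read 'L': A → A
  read 'L': A → A
  end A, accepted
w2:
  start at C
  read 'R': C → D
  read 'L': D → B
  read 'R': B → D
  read 'R': D → D
  end D, rejected
w3:
  start at C
  read 'R': C → D
  read 'R': D → D
  read 'R': D → D
  read 'L': D → B
  read 'R': B → D
  read 'L': D → B
  read 'R': B → D
  end D, rejected

w1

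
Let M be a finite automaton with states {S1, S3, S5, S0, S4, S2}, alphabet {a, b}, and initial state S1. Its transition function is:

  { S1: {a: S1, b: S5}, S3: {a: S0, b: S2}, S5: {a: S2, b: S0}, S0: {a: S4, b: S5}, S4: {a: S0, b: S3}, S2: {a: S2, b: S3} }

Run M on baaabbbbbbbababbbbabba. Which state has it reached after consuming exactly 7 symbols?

S3

start at S1
read 'b': S1 → S5
read 'a': S5 → S2
read 'a': S2 → S2
read 'a': S2 → S2
read 'b': S2 → S3
read 'b': S3 → S2
read 'b': S2 → S3
After 7 symbols: S3.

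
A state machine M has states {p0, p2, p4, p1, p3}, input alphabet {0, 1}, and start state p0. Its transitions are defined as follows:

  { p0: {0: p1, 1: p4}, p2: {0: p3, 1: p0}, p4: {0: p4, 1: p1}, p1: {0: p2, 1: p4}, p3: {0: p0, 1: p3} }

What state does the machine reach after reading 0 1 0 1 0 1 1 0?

Trace: p0 -0-> p1 -1-> p4 -0-> p4 -1-> p1 -0-> p2 -1-> p0 -1-> p4 -0-> p4

p4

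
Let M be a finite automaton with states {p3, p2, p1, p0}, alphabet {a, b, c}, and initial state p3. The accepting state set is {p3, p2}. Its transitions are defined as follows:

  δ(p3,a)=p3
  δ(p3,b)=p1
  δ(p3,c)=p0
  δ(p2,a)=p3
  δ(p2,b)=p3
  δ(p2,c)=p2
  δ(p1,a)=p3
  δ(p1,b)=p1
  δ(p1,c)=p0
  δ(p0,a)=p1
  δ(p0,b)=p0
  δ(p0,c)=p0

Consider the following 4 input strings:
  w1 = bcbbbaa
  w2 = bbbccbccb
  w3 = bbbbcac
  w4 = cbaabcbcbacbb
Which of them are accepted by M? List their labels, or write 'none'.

w1: Trace: p3 -b-> p1 -c-> p0 -b-> p0 -b-> p0 -b-> p0 -a-> p1 -a-> p3  → end p3, accepted
w2: Trace: p3 -b-> p1 -b-> p1 -b-> p1 -c-> p0 -c-> p0 -b-> p0 -c-> p0 -c-> p0 -b-> p0  → end p0, rejected
w3: Trace: p3 -b-> p1 -b-> p1 -b-> p1 -b-> p1 -c-> p0 -a-> p1 -c-> p0  → end p0, rejected
w4: Trace: p3 -c-> p0 -b-> p0 -a-> p1 -a-> p3 -b-> p1 -c-> p0 -b-> p0 -c-> p0 -b-> p0 -a-> p1 -c-> p0 -b-> p0 -b-> p0  → end p0, rejected

w1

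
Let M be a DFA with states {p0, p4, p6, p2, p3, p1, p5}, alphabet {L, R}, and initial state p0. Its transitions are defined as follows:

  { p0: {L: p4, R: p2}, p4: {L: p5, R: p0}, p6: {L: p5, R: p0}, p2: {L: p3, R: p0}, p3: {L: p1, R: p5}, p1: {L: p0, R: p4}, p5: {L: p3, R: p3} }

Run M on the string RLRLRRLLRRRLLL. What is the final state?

p0

Trace: p0 -R-> p2 -L-> p3 -R-> p5 -L-> p3 -R-> p5 -R-> p3 -L-> p1 -L-> p0 -R-> p2 -R-> p0 -R-> p2 -L-> p3 -L-> p1 -L-> p0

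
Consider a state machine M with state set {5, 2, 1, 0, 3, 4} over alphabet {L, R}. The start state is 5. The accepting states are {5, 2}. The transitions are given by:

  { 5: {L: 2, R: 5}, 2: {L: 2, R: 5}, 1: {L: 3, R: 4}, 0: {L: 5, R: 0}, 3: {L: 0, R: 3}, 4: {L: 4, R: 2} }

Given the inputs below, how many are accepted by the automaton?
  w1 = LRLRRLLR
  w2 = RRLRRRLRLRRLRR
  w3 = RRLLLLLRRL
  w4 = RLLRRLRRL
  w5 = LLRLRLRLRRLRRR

5

w1: 5 → 2 → 5 → 2 → 5 → 5 → 2 → 2 → 5  → end 5, accepted
w2: 5 → 5 → 5 → 2 → 5 → 5 → 5 → 2 → 5 → 2 → 5 → 5 → 2 → 5 → 5  → end 5, accepted
w3: 5 → 5 → 5 → 2 → 2 → 2 → 2 → 2 → 5 → 5 → 2  → end 2, accepted
w4: 5 → 5 → 2 → 2 → 5 → 5 → 2 → 5 → 5 → 2  → end 2, accepted
w5: 5 → 2 → 2 → 5 → 2 → 5 → 2 → 5 → 2 → 5 → 5 → 2 → 5 → 5 → 5  → end 5, accepted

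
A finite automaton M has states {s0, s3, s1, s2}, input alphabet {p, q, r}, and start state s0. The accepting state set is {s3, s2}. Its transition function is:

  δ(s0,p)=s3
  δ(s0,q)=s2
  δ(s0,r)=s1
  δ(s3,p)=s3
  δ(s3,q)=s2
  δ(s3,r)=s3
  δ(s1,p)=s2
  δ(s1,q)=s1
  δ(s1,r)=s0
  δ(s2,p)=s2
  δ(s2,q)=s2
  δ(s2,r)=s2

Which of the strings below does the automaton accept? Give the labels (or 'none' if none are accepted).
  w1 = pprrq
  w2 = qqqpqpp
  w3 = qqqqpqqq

w1, w2, w3

w1: s0 → s3 → s3 → s3 → s3 → s2  → end s2, accepted
w2: s0 → s2 → s2 → s2 → s2 → s2 → s2 → s2  → end s2, accepted
w3: s0 → s2 → s2 → s2 → s2 → s2 → s2 → s2 → s2  → end s2, accepted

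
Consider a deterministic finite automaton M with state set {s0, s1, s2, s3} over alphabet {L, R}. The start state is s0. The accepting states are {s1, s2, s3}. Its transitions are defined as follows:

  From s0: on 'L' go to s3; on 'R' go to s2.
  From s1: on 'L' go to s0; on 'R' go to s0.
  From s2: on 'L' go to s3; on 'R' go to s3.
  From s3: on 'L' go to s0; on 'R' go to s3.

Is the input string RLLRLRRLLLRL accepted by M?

s0 → s2 → s3 → s0 → s2 → s3 → s3 → s3 → s0 → s3 → s0 → s2 → s3
End state s3 is accepting.

Yes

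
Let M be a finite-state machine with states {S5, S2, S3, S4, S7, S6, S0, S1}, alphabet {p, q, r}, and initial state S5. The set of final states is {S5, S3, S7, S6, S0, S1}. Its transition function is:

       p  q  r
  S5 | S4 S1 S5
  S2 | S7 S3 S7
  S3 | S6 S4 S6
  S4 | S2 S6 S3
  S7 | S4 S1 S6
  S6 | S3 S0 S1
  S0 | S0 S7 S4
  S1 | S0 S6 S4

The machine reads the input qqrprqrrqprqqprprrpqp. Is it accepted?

S5 → S1 → S6 → S1 → S0 → S4 → S6 → S1 → S4 → S6 → S3 → S6 → S0 → S7 → S4 → S3 → S6 → S1 → S4 → S2 → S3 → S6
End state S6 is accepting.

Yes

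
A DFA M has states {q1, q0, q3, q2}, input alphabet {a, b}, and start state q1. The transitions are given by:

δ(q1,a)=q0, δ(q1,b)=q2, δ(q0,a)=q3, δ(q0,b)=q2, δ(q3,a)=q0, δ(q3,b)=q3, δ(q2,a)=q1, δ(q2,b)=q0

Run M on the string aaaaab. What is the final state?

q2

q1 → q0 → q3 → q0 → q3 → q0 → q2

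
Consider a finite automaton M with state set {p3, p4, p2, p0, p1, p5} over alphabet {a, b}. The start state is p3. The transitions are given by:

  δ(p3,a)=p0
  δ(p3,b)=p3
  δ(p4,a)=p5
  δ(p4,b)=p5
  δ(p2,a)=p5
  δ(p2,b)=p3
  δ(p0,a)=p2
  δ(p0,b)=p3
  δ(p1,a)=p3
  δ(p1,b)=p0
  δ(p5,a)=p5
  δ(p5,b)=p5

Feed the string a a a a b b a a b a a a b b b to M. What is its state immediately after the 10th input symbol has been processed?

p5

p3 → p0 → p2 → p5 → p5 → p5 → p5 → p5 → p5 → p5 → p5
After 10 symbols: p5.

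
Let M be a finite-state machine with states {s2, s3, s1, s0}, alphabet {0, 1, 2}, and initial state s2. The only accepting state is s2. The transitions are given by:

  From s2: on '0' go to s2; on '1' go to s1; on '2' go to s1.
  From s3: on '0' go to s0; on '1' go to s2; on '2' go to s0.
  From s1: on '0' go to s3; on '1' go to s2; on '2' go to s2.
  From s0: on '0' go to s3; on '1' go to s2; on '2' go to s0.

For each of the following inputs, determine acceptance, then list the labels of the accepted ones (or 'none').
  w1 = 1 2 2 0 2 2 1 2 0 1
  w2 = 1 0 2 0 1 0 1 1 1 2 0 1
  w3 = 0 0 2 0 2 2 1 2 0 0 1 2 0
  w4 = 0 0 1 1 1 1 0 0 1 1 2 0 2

w1: Trace: s2 -1-> s1 -2-> s2 -2-> s1 -0-> s3 -2-> s0 -2-> s0 -1-> s2 -2-> s1 -0-> s3 -1-> s2  → end s2, accepted
w2: Trace: s2 -1-> s1 -0-> s3 -2-> s0 -0-> s3 -1-> s2 -0-> s2 -1-> s1 -1-> s2 -1-> s1 -2-> s2 -0-> s2 -1-> s1  → end s1, rejected
w3: Trace: s2 -0-> s2 -0-> s2 -2-> s1 -0-> s3 -2-> s0 -2-> s0 -1-> s2 -2-> s1 -0-> s3 -0-> s0 -1-> s2 -2-> s1 -0-> s3  → end s3, rejected
w4: Trace: s2 -0-> s2 -0-> s2 -1-> s1 -1-> s2 -1-> s1 -1-> s2 -0-> s2 -0-> s2 -1-> s1 -1-> s2 -2-> s1 -0-> s3 -2-> s0  → end s0, rejected

w1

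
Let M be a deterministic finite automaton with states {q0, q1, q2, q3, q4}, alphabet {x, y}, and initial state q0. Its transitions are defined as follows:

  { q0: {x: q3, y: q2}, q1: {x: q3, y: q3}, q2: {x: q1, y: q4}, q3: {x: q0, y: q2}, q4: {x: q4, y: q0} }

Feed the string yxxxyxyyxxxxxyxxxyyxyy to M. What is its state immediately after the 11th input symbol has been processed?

q0

q0 → q2 → q1 → q3 → q0 → q2 → q1 → q3 → q2 → q1 → q3 → q0
After 11 symbols: q0.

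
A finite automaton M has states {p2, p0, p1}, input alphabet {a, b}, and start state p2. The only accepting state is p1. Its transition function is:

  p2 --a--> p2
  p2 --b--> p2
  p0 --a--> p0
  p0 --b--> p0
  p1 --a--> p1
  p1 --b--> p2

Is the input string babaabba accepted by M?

No

Trace: p2 -b-> p2 -a-> p2 -b-> p2 -a-> p2 -a-> p2 -b-> p2 -b-> p2 -a-> p2
End state p2 is not accepting.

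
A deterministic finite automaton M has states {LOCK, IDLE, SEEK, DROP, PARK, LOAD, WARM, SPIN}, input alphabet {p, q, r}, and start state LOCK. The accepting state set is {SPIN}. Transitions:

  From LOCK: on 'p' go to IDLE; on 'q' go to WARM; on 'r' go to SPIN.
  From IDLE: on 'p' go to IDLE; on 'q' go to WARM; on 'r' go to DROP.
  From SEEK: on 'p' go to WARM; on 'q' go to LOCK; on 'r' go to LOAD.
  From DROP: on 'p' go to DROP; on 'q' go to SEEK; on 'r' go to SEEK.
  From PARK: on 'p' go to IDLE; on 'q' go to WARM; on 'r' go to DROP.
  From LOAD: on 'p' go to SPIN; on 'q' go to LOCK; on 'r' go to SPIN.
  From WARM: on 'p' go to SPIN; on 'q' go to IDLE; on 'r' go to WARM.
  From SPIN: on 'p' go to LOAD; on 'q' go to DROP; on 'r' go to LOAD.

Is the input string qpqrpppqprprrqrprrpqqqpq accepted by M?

Trace: LOCK -q-> WARM -p-> SPIN -q-> DROP -r-> SEEK -p-> WARM -p-> SPIN -p-> LOAD -q-> LOCK -p-> IDLE -r-> DROP -p-> DROP -r-> SEEK -r-> LOAD -q-> LOCK -r-> SPIN -p-> LOAD -r-> SPIN -r-> LOAD -p-> SPIN -q-> DROP -q-> SEEK -q-> LOCK -p-> IDLE -q-> WARM
End state WARM is not accepting.

No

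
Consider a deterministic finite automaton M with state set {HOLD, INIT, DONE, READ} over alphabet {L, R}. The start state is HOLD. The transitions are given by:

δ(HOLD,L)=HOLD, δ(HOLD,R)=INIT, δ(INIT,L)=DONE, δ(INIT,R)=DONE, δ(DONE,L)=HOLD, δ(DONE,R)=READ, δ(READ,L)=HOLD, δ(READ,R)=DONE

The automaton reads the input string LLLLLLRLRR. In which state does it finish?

start at HOLD
read 'L': HOLD → HOLD
read 'L': HOLD → HOLD
read 'L': HOLD → HOLD
read 'L': HOLD → HOLD
read 'L': HOLD → HOLD
read 'L': HOLD → HOLD
read 'R': HOLD → INIT
read 'L': INIT → DONE
read 'R': DONE → READ
read 'R': READ → DONE

DONE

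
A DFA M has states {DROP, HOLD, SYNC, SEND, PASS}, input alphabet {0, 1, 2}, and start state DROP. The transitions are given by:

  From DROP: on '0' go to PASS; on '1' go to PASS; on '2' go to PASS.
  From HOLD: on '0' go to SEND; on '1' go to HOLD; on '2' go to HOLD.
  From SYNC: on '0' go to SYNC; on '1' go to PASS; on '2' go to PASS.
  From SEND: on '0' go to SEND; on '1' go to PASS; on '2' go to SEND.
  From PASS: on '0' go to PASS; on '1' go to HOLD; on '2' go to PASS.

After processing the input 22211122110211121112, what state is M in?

DROP → PASS → PASS → PASS → HOLD → HOLD → HOLD → HOLD → HOLD → HOLD → HOLD → SEND → SEND → PASS → HOLD → HOLD → HOLD → HOLD → HOLD → HOLD → HOLD

HOLD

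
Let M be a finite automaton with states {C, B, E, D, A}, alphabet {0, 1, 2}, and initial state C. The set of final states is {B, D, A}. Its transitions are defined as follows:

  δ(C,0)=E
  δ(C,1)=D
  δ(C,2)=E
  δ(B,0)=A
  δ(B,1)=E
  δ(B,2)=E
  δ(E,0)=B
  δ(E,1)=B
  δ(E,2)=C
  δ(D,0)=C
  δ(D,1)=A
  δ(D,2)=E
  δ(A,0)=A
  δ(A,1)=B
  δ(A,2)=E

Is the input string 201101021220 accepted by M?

No

C → E → B → E → B → A → B → A → E → B → E → C → E
End state E is not accepting.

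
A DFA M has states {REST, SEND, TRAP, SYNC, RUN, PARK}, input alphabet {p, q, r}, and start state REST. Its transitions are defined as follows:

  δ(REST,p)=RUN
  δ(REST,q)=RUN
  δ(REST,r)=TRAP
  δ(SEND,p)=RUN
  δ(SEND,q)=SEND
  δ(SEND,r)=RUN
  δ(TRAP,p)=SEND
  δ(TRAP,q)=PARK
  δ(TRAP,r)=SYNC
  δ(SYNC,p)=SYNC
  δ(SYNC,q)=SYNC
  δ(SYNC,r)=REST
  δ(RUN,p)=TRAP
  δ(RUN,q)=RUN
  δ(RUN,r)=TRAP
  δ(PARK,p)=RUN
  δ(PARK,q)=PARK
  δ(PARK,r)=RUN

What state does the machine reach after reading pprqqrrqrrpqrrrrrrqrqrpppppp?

TRAP

REST → RUN → TRAP → SYNC → SYNC → SYNC → REST → TRAP → PARK → RUN → TRAP → SEND → SEND → RUN → TRAP → SYNC → REST → TRAP → SYNC → SYNC → REST → RUN → TRAP → SEND → RUN → TRAP → SEND → RUN → TRAP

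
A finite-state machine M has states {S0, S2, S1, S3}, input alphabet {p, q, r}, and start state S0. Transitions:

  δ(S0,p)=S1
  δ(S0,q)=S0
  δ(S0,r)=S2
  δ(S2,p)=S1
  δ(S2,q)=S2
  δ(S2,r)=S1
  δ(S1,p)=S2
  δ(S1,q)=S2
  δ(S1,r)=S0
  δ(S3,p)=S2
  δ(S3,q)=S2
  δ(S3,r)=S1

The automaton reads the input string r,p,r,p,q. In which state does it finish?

start at S0
read 'r': S0 → S2
read 'p': S2 → S1
read 'r': S1 → S0
read 'p': S0 → S1
read 'q': S1 → S2

S2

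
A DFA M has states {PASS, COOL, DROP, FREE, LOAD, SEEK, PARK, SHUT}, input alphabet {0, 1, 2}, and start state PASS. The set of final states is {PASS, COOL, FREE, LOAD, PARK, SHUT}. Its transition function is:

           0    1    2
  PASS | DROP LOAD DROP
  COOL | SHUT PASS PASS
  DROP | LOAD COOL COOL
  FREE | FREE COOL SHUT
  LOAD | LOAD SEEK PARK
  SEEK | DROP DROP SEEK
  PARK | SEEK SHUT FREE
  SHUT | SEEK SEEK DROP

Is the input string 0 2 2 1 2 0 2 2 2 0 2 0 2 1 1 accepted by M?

Yes

PASS → DROP → COOL → PASS → LOAD → PARK → SEEK → SEEK → SEEK → SEEK → DROP → COOL → SHUT → DROP → COOL → PASS
End state PASS is accepting.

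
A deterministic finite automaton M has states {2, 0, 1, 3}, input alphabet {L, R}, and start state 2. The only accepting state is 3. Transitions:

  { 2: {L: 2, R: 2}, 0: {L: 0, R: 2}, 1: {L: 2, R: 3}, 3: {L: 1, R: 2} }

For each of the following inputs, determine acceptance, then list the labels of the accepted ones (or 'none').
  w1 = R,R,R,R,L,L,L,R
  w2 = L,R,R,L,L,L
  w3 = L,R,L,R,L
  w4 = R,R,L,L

none

w1: 2 → 2 → 2 → 2 → 2 → 2 → 2 → 2 → 2  → end 2, rejected
w2: 2 → 2 → 2 → 2 → 2 → 2 → 2  → end 2, rejected
w3: 2 → 2 → 2 → 2 → 2 → 2  → end 2, rejected
w4: 2 → 2 → 2 → 2 → 2  → end 2, rejected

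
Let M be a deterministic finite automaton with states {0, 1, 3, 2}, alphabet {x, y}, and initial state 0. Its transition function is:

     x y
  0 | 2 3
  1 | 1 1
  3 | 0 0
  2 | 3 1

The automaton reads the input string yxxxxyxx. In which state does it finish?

2

start at 0
read 'y': 0 → 3
read 'x': 3 → 0
read 'x': 0 → 2
read 'x': 2 → 3
read 'x': 3 → 0
read 'y': 0 → 3
read 'x': 3 → 0
read 'x': 0 → 2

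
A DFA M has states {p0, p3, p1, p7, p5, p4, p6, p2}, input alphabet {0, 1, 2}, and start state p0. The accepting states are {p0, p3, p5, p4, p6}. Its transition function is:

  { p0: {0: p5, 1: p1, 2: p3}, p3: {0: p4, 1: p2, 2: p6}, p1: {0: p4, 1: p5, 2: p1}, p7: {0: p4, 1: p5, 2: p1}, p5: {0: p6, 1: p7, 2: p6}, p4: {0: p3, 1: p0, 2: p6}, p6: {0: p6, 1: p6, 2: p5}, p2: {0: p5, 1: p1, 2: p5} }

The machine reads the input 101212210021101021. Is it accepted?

p0 → p1 → p4 → p0 → p3 → p2 → p5 → p6 → p6 → p6 → p6 → p5 → p7 → p5 → p6 → p6 → p6 → p5 → p7
End state p7 is not accepting.

No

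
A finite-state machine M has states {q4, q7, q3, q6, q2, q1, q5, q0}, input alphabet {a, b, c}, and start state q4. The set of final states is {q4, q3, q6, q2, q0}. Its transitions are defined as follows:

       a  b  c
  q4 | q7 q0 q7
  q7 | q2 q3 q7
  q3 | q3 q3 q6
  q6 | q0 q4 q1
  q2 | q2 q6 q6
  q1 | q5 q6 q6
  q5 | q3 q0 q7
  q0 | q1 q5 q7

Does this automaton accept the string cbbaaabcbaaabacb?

Trace: q4 -c-> q7 -b-> q3 -b-> q3 -a-> q3 -a-> q3 -a-> q3 -b-> q3 -c-> q6 -b-> q4 -a-> q7 -a-> q2 -a-> q2 -b-> q6 -a-> q0 -c-> q7 -b-> q3
End state q3 is accepting.

Yes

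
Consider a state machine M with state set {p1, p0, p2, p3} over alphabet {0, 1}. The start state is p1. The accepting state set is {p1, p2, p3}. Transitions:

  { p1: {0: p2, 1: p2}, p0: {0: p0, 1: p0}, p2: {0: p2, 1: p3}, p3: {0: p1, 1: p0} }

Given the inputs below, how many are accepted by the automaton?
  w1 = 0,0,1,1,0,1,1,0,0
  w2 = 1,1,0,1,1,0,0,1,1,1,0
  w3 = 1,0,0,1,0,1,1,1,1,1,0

w1: Trace: p1 -0-> p2 -0-> p2 -1-> p3 -1-> p0 -0-> p0 -1-> p0 -1-> p0 -0-> p0 -0-> p0  → end p0, rejected
w2: Trace: p1 -1-> p2 -1-> p3 -0-> p1 -1-> p2 -1-> p3 -0-> p1 -0-> p2 -1-> p3 -1-> p0 -1-> p0 -0-> p0  → end p0, rejected
w3: Trace: p1 -1-> p2 -0-> p2 -0-> p2 -1-> p3 -0-> p1 -1-> p2 -1-> p3 -1-> p0 -1-> p0 -1-> p0 -0-> p0  → end p0, rejected

0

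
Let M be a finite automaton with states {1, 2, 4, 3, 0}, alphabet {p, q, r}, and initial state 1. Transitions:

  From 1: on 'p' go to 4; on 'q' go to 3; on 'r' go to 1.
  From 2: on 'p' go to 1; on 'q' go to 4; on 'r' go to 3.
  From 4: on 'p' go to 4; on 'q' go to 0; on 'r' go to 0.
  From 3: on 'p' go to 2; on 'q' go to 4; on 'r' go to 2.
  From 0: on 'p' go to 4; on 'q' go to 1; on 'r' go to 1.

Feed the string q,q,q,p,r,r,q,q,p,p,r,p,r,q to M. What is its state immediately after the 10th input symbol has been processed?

4

Trace: 1 -q-> 3 -q-> 4 -q-> 0 -p-> 4 -r-> 0 -r-> 1 -q-> 3 -q-> 4 -p-> 4 -p-> 4
After 10 symbols: 4.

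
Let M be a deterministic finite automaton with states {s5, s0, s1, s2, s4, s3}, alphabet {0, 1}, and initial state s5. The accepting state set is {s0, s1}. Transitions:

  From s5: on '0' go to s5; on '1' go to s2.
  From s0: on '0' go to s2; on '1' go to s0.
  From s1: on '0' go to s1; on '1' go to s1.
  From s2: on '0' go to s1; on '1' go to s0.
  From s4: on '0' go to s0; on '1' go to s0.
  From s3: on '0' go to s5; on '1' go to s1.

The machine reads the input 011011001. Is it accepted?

Yes

Trace: s5 -0-> s5 -1-> s2 -1-> s0 -0-> s2 -1-> s0 -1-> s0 -0-> s2 -0-> s1 -1-> s1
End state s1 is accepting.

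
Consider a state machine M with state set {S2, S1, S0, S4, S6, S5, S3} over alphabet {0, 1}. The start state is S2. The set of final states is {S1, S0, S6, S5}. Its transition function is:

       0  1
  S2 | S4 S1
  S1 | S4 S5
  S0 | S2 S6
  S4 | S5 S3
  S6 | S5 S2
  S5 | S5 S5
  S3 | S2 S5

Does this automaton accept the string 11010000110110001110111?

S2 → S1 → S5 → S5 → S5 → S5 → S5 → S5 → S5 → S5 → S5 → S5 → S5 → S5 → S5 → S5 → S5 → S5 → S5 → S5 → S5 → S5 → S5 → S5
End state S5 is accepting.

Yes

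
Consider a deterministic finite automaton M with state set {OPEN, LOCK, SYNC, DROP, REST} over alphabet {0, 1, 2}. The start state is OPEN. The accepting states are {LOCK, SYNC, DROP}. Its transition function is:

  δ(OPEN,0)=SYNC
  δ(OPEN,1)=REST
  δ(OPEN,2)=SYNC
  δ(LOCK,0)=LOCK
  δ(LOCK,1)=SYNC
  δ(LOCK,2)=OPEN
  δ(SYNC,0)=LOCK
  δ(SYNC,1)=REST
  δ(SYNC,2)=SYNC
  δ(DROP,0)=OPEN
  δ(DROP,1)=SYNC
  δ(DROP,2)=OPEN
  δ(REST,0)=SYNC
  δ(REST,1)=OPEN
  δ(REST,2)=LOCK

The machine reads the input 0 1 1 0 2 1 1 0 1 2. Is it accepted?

Yes

Trace: OPEN -0-> SYNC -1-> REST -1-> OPEN -0-> SYNC -2-> SYNC -1-> REST -1-> OPEN -0-> SYNC -1-> REST -2-> LOCK
End state LOCK is accepting.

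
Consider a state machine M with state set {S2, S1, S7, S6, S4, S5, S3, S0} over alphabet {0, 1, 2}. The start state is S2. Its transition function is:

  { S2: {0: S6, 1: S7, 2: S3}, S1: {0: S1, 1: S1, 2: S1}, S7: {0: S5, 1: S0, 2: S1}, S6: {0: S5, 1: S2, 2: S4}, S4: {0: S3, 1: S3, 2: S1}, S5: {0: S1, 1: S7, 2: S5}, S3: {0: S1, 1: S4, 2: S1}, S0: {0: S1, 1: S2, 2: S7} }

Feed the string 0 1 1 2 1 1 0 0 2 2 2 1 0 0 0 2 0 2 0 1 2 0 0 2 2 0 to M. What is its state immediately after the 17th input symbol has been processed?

S1

Trace: S2 -0-> S6 -1-> S2 -1-> S7 -2-> S1 -1-> S1 -1-> S1 -0-> S1 -0-> S1 -2-> S1 -2-> S1 -2-> S1 -1-> S1 -0-> S1 -0-> S1 -0-> S1 -2-> S1 -0-> S1
After 17 symbols: S1.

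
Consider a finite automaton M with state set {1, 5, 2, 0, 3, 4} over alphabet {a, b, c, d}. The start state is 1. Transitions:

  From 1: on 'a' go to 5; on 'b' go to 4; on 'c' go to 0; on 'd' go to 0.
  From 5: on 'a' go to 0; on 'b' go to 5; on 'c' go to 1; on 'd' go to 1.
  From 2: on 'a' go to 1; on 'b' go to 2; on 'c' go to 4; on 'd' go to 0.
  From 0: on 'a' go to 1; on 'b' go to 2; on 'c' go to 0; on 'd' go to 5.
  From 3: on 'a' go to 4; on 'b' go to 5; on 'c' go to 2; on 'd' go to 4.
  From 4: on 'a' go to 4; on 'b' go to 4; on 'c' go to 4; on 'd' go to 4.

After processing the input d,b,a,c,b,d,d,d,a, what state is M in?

5

1 → 0 → 2 → 1 → 0 → 2 → 0 → 5 → 1 → 5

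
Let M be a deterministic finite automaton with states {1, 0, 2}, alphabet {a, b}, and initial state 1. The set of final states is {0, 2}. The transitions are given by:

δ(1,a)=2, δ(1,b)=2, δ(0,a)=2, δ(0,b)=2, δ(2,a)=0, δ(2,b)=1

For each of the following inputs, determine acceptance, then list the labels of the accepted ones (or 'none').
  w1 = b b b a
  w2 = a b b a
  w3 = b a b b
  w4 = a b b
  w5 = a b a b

w1, w2, w4

w1:
  start at 1
  read 'b': 1 → 2
  read 'b': 2 → 1
  read 'b': 1 → 2
  read 'a': 2 → 0
  end 0, accepted
w2:
  start at 1
  read 'a': 1 → 2
  read 'b': 2 → 1
  read 'b': 1 → 2
  read 'a': 2 → 0
  end 0, accepted
w3:
  start at 1
  read 'b': 1 → 2
  read 'a': 2 → 0
  read 'b': 0 → 2
  read 'b': 2 → 1
  end 1, rejected
w4:
  start at 1
  read 'a': 1 → 2
  read 'b': 2 → 1
  read 'b': 1 → 2
  end 2, accepted
w5:
  start at 1
  read 'a': 1 → 2
  read 'b': 2 → 1
  read 'a': 1 → 2
  read 'b': 2 → 1
  end 1, rejected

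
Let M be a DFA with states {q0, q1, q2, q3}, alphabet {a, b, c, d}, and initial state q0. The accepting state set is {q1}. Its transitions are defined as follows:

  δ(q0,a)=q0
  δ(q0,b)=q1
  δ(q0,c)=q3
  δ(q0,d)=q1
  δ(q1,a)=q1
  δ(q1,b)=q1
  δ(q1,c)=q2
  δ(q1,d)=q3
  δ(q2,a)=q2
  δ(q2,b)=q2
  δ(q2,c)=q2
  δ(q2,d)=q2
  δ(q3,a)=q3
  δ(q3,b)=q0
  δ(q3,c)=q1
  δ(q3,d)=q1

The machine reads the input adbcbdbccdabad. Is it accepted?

Trace: q0 -a-> q0 -d-> q1 -b-> q1 -c-> q2 -b-> q2 -d-> q2 -b-> q2 -c-> q2 -c-> q2 -d-> q2 -a-> q2 -b-> q2 -a-> q2 -d-> q2
End state q2 is not accepting.

No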